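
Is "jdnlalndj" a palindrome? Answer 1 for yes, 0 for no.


Input: jdnlalndj
Reversed: jdnlalndj
  Compare pos 0 ('j') with pos 8 ('j'): match
  Compare pos 1 ('d') with pos 7 ('d'): match
  Compare pos 2 ('n') with pos 6 ('n'): match
  Compare pos 3 ('l') with pos 5 ('l'): match
Result: palindrome

1


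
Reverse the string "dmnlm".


Input: dmnlm
Reading characters right to left:
  Position 4: 'm'
  Position 3: 'l'
  Position 2: 'n'
  Position 1: 'm'
  Position 0: 'd'
Reversed: mlnmd

mlnmd


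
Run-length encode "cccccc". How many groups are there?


Input: cccccc
Scanning for consecutive runs:
  Group 1: 'c' x 6 (positions 0-5)
Total groups: 1

1


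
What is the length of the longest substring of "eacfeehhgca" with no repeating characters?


Input: "eacfeehhgca"
Sliding window (track last position of each char):
  Position 0 ('e'): window [0,0] length 1 -- new best
  Position 1 ('a'): window [0,1] length 2 -- new best
  Position 2 ('c'): window [0,2] length 3 -- new best
  Position 3 ('f'): window [0,3] length 4 -- new best
  Position 4 ('e'): repeat (last at 0), move window start to 1
  Position 4 ('e'): window [1,4] length 4
  Position 5 ('e'): repeat (last at 4), move window start to 5
  Position 5 ('e'): window [5,5] length 1
  Position 6 ('h'): window [5,6] length 2
  Position 7 ('h'): repeat (last at 6), move window start to 7
  Position 7 ('h'): window [7,7] length 1
  Position 8 ('g'): window [7,8] length 2
  Position 9 ('c'): window [7,9] length 3
  Position 10 ('a'): window [7,10] length 4
Longest substring with no repeats: "eacf" with length 4

4


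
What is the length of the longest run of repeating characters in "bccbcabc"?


Input: "bccbcabc"
Scanning for longest run:
  Position 1 ('c'): new char, reset run to 1
  Position 2 ('c'): continues run of 'c', length=2
  Position 3 ('b'): new char, reset run to 1
  Position 4 ('c'): new char, reset run to 1
  Position 5 ('a'): new char, reset run to 1
  Position 6 ('b'): new char, reset run to 1
  Position 7 ('c'): new char, reset run to 1
Longest run: 'c' with length 2

2


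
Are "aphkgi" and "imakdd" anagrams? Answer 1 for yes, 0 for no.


Strings: "aphkgi", "imakdd"
Sorted first:  aghikp
Sorted second: addikm
Differ at position 1: 'g' vs 'd' => not anagrams

0


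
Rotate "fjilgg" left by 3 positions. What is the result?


Input: "fjilgg", rotate left by 3
First 3 characters: "fji"
Remaining characters: "lgg"
Concatenate remaining + first: "lgg" + "fji" = "lggfji"

lggfji


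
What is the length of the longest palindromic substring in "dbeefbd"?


Input: "dbeefbd"
Checking substrings for palindromes:
  [2:4] "ee" (len 2) => palindrome
Longest palindromic substring: "ee" with length 2

2


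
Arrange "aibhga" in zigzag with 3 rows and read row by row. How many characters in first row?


Zigzag "aibhga" into 3 rows:
Placing characters:
  'a' => row 0
  'i' => row 1
  'b' => row 2
  'h' => row 1
  'g' => row 0
  'a' => row 1
Rows:
  Row 0: "ag"
  Row 1: "iha"
  Row 2: "b"
First row length: 2

2


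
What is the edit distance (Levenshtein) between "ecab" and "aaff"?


Computing edit distance: "ecab" -> "aaff"
DP table:
           a    a    f    f
      0    1    2    3    4
  e   1    1    2    3    4
  c   2    2    2    3    4
  a   3    2    2    3    4
  b   4    3    3    3    4
Edit distance = dp[4][4] = 4

4


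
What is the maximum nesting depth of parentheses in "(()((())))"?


Input: "(()((())))"
Tracking depth:
  Position 0 '(': depth becomes 1
  Position 1 '(': depth becomes 2
  Position 2 ')': depth becomes 1
  Position 3 '(': depth becomes 2
  Position 4 '(': depth becomes 3
  Position 5 '(': depth becomes 4
  Position 6 ')': depth becomes 3
  Position 7 ')': depth becomes 2
  Position 8 ')': depth becomes 1
  Position 9 ')': depth becomes 0
Maximum depth reached: 4

4


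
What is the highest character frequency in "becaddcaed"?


Input: becaddcaed
Character counts:
  'a': 2
  'b': 1
  'c': 2
  'd': 3
  'e': 2
Maximum frequency: 3

3


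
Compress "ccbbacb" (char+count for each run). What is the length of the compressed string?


Input: ccbbacb
Runs:
  'c' x 2 => "c2"
  'b' x 2 => "b2"
  'a' x 1 => "a1"
  'c' x 1 => "c1"
  'b' x 1 => "b1"
Compressed: "c2b2a1c1b1"
Compressed length: 10

10


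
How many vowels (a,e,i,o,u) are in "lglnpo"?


Input: lglnpo
Checking each character:
  'l' at position 0: consonant
  'g' at position 1: consonant
  'l' at position 2: consonant
  'n' at position 3: consonant
  'p' at position 4: consonant
  'o' at position 5: vowel (running total: 1)
Total vowels: 1

1


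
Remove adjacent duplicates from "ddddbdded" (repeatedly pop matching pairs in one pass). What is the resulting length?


Input: ddddbdded
Stack-based adjacent duplicate removal:
  Read 'd': push. Stack: d
  Read 'd': matches stack top 'd' => pop. Stack: (empty)
  Read 'd': push. Stack: d
  Read 'd': matches stack top 'd' => pop. Stack: (empty)
  Read 'b': push. Stack: b
  Read 'd': push. Stack: bd
  Read 'd': matches stack top 'd' => pop. Stack: b
  Read 'e': push. Stack: be
  Read 'd': push. Stack: bed
Final stack: "bed" (length 3)

3


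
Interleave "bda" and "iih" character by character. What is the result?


Interleaving "bda" and "iih":
  Position 0: 'b' from first, 'i' from second => "bi"
  Position 1: 'd' from first, 'i' from second => "di"
  Position 2: 'a' from first, 'h' from second => "ah"
Result: bidiah

bidiah


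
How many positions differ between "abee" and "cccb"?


Comparing "abee" and "cccb" position by position:
  Position 0: 'a' vs 'c' => DIFFER
  Position 1: 'b' vs 'c' => DIFFER
  Position 2: 'e' vs 'c' => DIFFER
  Position 3: 'e' vs 'b' => DIFFER
Positions that differ: 4

4


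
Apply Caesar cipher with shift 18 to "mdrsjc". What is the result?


Caesar cipher: shift "mdrsjc" by 18
  'm' (pos 12) + 18 = pos 4 = 'e'
  'd' (pos 3) + 18 = pos 21 = 'v'
  'r' (pos 17) + 18 = pos 9 = 'j'
  's' (pos 18) + 18 = pos 10 = 'k'
  'j' (pos 9) + 18 = pos 1 = 'b'
  'c' (pos 2) + 18 = pos 20 = 'u'
Result: evjkbu

evjkbu


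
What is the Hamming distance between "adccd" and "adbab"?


Comparing "adccd" and "adbab" position by position:
  Position 0: 'a' vs 'a' => same
  Position 1: 'd' vs 'd' => same
  Position 2: 'c' vs 'b' => differ
  Position 3: 'c' vs 'a' => differ
  Position 4: 'd' vs 'b' => differ
Total differences (Hamming distance): 3

3


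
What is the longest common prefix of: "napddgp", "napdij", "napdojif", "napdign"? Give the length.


Words: napddgp, napdij, napdojif, napdign
  Position 0: all 'n' => match
  Position 1: all 'a' => match
  Position 2: all 'p' => match
  Position 3: all 'd' => match
  Position 4: ('d', 'i', 'o', 'i') => mismatch, stop
LCP = "napd" (length 4)

4


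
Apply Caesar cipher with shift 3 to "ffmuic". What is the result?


Caesar cipher: shift "ffmuic" by 3
  'f' (pos 5) + 3 = pos 8 = 'i'
  'f' (pos 5) + 3 = pos 8 = 'i'
  'm' (pos 12) + 3 = pos 15 = 'p'
  'u' (pos 20) + 3 = pos 23 = 'x'
  'i' (pos 8) + 3 = pos 11 = 'l'
  'c' (pos 2) + 3 = pos 5 = 'f'
Result: iipxlf

iipxlf


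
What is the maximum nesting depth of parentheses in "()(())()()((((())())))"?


Input: "()(())()()((((())())))"
Tracking depth:
  Position 0 '(': depth becomes 1
  Position 1 ')': depth becomes 0
  Position 2 '(': depth becomes 1
  Position 3 '(': depth becomes 2
  Position 4 ')': depth becomes 1
  Position 5 ')': depth becomes 0
  Position 6 '(': depth becomes 1
  Position 7 ')': depth becomes 0
  Position 8 '(': depth becomes 1
  Position 9 ')': depth becomes 0
  Position 10 '(': depth becomes 1
  Position 11 '(': depth becomes 2
  Position 12 '(': depth becomes 3
  Position 13 '(': depth becomes 4
  Position 14 '(': depth becomes 5
  Position 15 ')': depth becomes 4
  Position 16 ')': depth becomes 3
  Position 17 '(': depth becomes 4
  Position 18 ')': depth becomes 3
  Position 19 ')': depth becomes 2
  Position 20 ')': depth becomes 1
  Position 21 ')': depth becomes 0
Maximum depth reached: 5

5


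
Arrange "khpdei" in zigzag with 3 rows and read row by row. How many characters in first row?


Zigzag "khpdei" into 3 rows:
Placing characters:
  'k' => row 0
  'h' => row 1
  'p' => row 2
  'd' => row 1
  'e' => row 0
  'i' => row 1
Rows:
  Row 0: "ke"
  Row 1: "hdi"
  Row 2: "p"
First row length: 2

2


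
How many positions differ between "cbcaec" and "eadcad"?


Comparing "cbcaec" and "eadcad" position by position:
  Position 0: 'c' vs 'e' => DIFFER
  Position 1: 'b' vs 'a' => DIFFER
  Position 2: 'c' vs 'd' => DIFFER
  Position 3: 'a' vs 'c' => DIFFER
  Position 4: 'e' vs 'a' => DIFFER
  Position 5: 'c' vs 'd' => DIFFER
Positions that differ: 6

6


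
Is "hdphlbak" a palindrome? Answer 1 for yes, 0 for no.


Input: hdphlbak
Reversed: kablhpdh
  Compare pos 0 ('h') with pos 7 ('k'): MISMATCH
  Compare pos 1 ('d') with pos 6 ('a'): MISMATCH
  Compare pos 2 ('p') with pos 5 ('b'): MISMATCH
  Compare pos 3 ('h') with pos 4 ('l'): MISMATCH
Result: not a palindrome

0


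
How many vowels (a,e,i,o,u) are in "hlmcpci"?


Input: hlmcpci
Checking each character:
  'h' at position 0: consonant
  'l' at position 1: consonant
  'm' at position 2: consonant
  'c' at position 3: consonant
  'p' at position 4: consonant
  'c' at position 5: consonant
  'i' at position 6: vowel (running total: 1)
Total vowels: 1

1


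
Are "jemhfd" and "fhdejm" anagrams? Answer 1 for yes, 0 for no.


Strings: "jemhfd", "fhdejm"
Sorted first:  defhjm
Sorted second: defhjm
Sorted forms match => anagrams

1


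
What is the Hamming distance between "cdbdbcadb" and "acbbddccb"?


Comparing "cdbdbcadb" and "acbbddccb" position by position:
  Position 0: 'c' vs 'a' => differ
  Position 1: 'd' vs 'c' => differ
  Position 2: 'b' vs 'b' => same
  Position 3: 'd' vs 'b' => differ
  Position 4: 'b' vs 'd' => differ
  Position 5: 'c' vs 'd' => differ
  Position 6: 'a' vs 'c' => differ
  Position 7: 'd' vs 'c' => differ
  Position 8: 'b' vs 'b' => same
Total differences (Hamming distance): 7

7


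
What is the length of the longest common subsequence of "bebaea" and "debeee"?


LCS of "bebaea" and "debeee"
DP table:
           d    e    b    e    e    e
      0    0    0    0    0    0    0
  b   0    0    0    1    1    1    1
  e   0    0    1    1    2    2    2
  b   0    0    1    2    2    2    2
  a   0    0    1    2    2    2    2
  e   0    0    1    2    3    3    3
  a   0    0    1    2    3    3    3
LCS length = dp[6][6] = 3

3


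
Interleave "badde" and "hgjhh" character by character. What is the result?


Interleaving "badde" and "hgjhh":
  Position 0: 'b' from first, 'h' from second => "bh"
  Position 1: 'a' from first, 'g' from second => "ag"
  Position 2: 'd' from first, 'j' from second => "dj"
  Position 3: 'd' from first, 'h' from second => "dh"
  Position 4: 'e' from first, 'h' from second => "eh"
Result: bhagdjdheh

bhagdjdheh


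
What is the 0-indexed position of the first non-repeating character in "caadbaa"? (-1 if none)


Input: caadbaa
Character frequencies:
  'a': 4
  'b': 1
  'c': 1
  'd': 1
Scanning left to right for freq == 1:
  Position 0 ('c'): unique! => answer = 0

0


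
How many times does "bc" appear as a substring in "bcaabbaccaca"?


Searching for "bc" in "bcaabbaccaca"
Scanning each position:
  Position 0: "bc" => MATCH
  Position 1: "ca" => no
  Position 2: "aa" => no
  Position 3: "ab" => no
  Position 4: "bb" => no
  Position 5: "ba" => no
  Position 6: "ac" => no
  Position 7: "cc" => no
  Position 8: "ca" => no
  Position 9: "ac" => no
  Position 10: "ca" => no
Total occurrences: 1

1


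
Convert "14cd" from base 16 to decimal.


Input: "14cd" in base 16
Positional expansion:
  Digit '1' (value 1) x 16^3 = 4096
  Digit '4' (value 4) x 16^2 = 1024
  Digit 'c' (value 12) x 16^1 = 192
  Digit 'd' (value 13) x 16^0 = 13
Sum = 5325

5325


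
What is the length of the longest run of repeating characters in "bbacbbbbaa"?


Input: "bbacbbbbaa"
Scanning for longest run:
  Position 1 ('b'): continues run of 'b', length=2
  Position 2 ('a'): new char, reset run to 1
  Position 3 ('c'): new char, reset run to 1
  Position 4 ('b'): new char, reset run to 1
  Position 5 ('b'): continues run of 'b', length=2
  Position 6 ('b'): continues run of 'b', length=3
  Position 7 ('b'): continues run of 'b', length=4
  Position 8 ('a'): new char, reset run to 1
  Position 9 ('a'): continues run of 'a', length=2
Longest run: 'b' with length 4

4


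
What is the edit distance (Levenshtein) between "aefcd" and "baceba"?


Computing edit distance: "aefcd" -> "baceba"
DP table:
           b    a    c    e    b    a
      0    1    2    3    4    5    6
  a   1    1    1    2    3    4    5
  e   2    2    2    2    2    3    4
  f   3    3    3    3    3    3    4
  c   4    4    4    3    4    4    4
  d   5    5    5    4    4    5    5
Edit distance = dp[5][6] = 5

5


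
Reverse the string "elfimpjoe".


Input: elfimpjoe
Reading characters right to left:
  Position 8: 'e'
  Position 7: 'o'
  Position 6: 'j'
  Position 5: 'p'
  Position 4: 'm'
  Position 3: 'i'
  Position 2: 'f'
  Position 1: 'l'
  Position 0: 'e'
Reversed: eojpmifle

eojpmifle


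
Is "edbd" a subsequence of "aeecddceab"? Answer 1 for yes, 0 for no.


Check if "edbd" is a subsequence of "aeecddceab"
Greedy scan:
  Position 0 ('a'): no match needed
  Position 1 ('e'): matches sub[0] = 'e'
  Position 2 ('e'): no match needed
  Position 3 ('c'): no match needed
  Position 4 ('d'): matches sub[1] = 'd'
  Position 5 ('d'): no match needed
  Position 6 ('c'): no match needed
  Position 7 ('e'): no match needed
  Position 8 ('a'): no match needed
  Position 9 ('b'): matches sub[2] = 'b'
Only matched 3/4 characters => not a subsequence

0


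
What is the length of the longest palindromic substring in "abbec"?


Input: "abbec"
Checking substrings for palindromes:
  [1:3] "bb" (len 2) => palindrome
Longest palindromic substring: "bb" with length 2

2


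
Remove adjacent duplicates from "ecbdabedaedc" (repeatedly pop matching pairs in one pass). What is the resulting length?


Input: ecbdabedaedc
Stack-based adjacent duplicate removal:
  Read 'e': push. Stack: e
  Read 'c': push. Stack: ec
  Read 'b': push. Stack: ecb
  Read 'd': push. Stack: ecbd
  Read 'a': push. Stack: ecbda
  Read 'b': push. Stack: ecbdab
  Read 'e': push. Stack: ecbdabe
  Read 'd': push. Stack: ecbdabed
  Read 'a': push. Stack: ecbdabeda
  Read 'e': push. Stack: ecbdabedae
  Read 'd': push. Stack: ecbdabedaed
  Read 'c': push. Stack: ecbdabedaedc
Final stack: "ecbdabedaedc" (length 12)

12


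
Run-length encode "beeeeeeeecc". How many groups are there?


Input: beeeeeeeecc
Scanning for consecutive runs:
  Group 1: 'b' x 1 (positions 0-0)
  Group 2: 'e' x 8 (positions 1-8)
  Group 3: 'c' x 2 (positions 9-10)
Total groups: 3

3


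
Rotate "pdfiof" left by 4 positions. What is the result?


Input: "pdfiof", rotate left by 4
First 4 characters: "pdfi"
Remaining characters: "of"
Concatenate remaining + first: "of" + "pdfi" = "ofpdfi"

ofpdfi


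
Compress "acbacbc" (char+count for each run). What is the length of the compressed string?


Input: acbacbc
Runs:
  'a' x 1 => "a1"
  'c' x 1 => "c1"
  'b' x 1 => "b1"
  'a' x 1 => "a1"
  'c' x 1 => "c1"
  'b' x 1 => "b1"
  'c' x 1 => "c1"
Compressed: "a1c1b1a1c1b1c1"
Compressed length: 14

14


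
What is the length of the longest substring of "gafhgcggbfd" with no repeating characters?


Input: "gafhgcggbfd"
Sliding window (track last position of each char):
  Position 0 ('g'): window [0,0] length 1 -- new best
  Position 1 ('a'): window [0,1] length 2 -- new best
  Position 2 ('f'): window [0,2] length 3 -- new best
  Position 3 ('h'): window [0,3] length 4 -- new best
  Position 4 ('g'): repeat (last at 0), move window start to 1
  Position 4 ('g'): window [1,4] length 4
  Position 5 ('c'): window [1,5] length 5 -- new best
  Position 6 ('g'): repeat (last at 4), move window start to 5
  Position 6 ('g'): window [5,6] length 2
  Position 7 ('g'): repeat (last at 6), move window start to 7
  Position 7 ('g'): window [7,7] length 1
  Position 8 ('b'): window [7,8] length 2
  Position 9 ('f'): window [7,9] length 3
  Position 10 ('d'): window [7,10] length 4
Longest substring with no repeats: "afhgc" with length 5

5


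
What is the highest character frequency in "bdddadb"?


Input: bdddadb
Character counts:
  'a': 1
  'b': 2
  'd': 4
Maximum frequency: 4

4


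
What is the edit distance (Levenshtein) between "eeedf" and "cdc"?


Computing edit distance: "eeedf" -> "cdc"
DP table:
           c    d    c
      0    1    2    3
  e   1    1    2    3
  e   2    2    2    3
  e   3    3    3    3
  d   4    4    3    4
  f   5    5    4    4
Edit distance = dp[5][3] = 4

4


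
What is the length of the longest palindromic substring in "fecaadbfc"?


Input: "fecaadbfc"
Checking substrings for palindromes:
  [3:5] "aa" (len 2) => palindrome
Longest palindromic substring: "aa" with length 2

2


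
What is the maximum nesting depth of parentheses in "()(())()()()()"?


Input: "()(())()()()()"
Tracking depth:
  Position 0 '(': depth becomes 1
  Position 1 ')': depth becomes 0
  Position 2 '(': depth becomes 1
  Position 3 '(': depth becomes 2
  Position 4 ')': depth becomes 1
  Position 5 ')': depth becomes 0
  Position 6 '(': depth becomes 1
  Position 7 ')': depth becomes 0
  Position 8 '(': depth becomes 1
  Position 9 ')': depth becomes 0
  Position 10 '(': depth becomes 1
  Position 11 ')': depth becomes 0
  Position 12 '(': depth becomes 1
  Position 13 ')': depth becomes 0
Maximum depth reached: 2

2


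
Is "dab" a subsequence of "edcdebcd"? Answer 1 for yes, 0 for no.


Check if "dab" is a subsequence of "edcdebcd"
Greedy scan:
  Position 0 ('e'): no match needed
  Position 1 ('d'): matches sub[0] = 'd'
  Position 2 ('c'): no match needed
  Position 3 ('d'): no match needed
  Position 4 ('e'): no match needed
  Position 5 ('b'): no match needed
  Position 6 ('c'): no match needed
  Position 7 ('d'): no match needed
Only matched 1/3 characters => not a subsequence

0


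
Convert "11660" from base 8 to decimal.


Input: "11660" in base 8
Positional expansion:
  Digit '1' (value 1) x 8^4 = 4096
  Digit '1' (value 1) x 8^3 = 512
  Digit '6' (value 6) x 8^2 = 384
  Digit '6' (value 6) x 8^1 = 48
  Digit '0' (value 0) x 8^0 = 0
Sum = 5040

5040


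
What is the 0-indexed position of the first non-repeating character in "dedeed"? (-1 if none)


Input: dedeed
Character frequencies:
  'd': 3
  'e': 3
Scanning left to right for freq == 1:
  Position 0 ('d'): freq=3, skip
  Position 1 ('e'): freq=3, skip
  Position 2 ('d'): freq=3, skip
  Position 3 ('e'): freq=3, skip
  Position 4 ('e'): freq=3, skip
  Position 5 ('d'): freq=3, skip
  No unique character found => answer = -1

-1


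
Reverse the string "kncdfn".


Input: kncdfn
Reading characters right to left:
  Position 5: 'n'
  Position 4: 'f'
  Position 3: 'd'
  Position 2: 'c'
  Position 1: 'n'
  Position 0: 'k'
Reversed: nfdcnk

nfdcnk


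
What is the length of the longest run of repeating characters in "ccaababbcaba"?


Input: "ccaababbcaba"
Scanning for longest run:
  Position 1 ('c'): continues run of 'c', length=2
  Position 2 ('a'): new char, reset run to 1
  Position 3 ('a'): continues run of 'a', length=2
  Position 4 ('b'): new char, reset run to 1
  Position 5 ('a'): new char, reset run to 1
  Position 6 ('b'): new char, reset run to 1
  Position 7 ('b'): continues run of 'b', length=2
  Position 8 ('c'): new char, reset run to 1
  Position 9 ('a'): new char, reset run to 1
  Position 10 ('b'): new char, reset run to 1
  Position 11 ('a'): new char, reset run to 1
Longest run: 'c' with length 2

2


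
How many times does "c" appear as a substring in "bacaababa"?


Searching for "c" in "bacaababa"
Scanning each position:
  Position 0: "b" => no
  Position 1: "a" => no
  Position 2: "c" => MATCH
  Position 3: "a" => no
  Position 4: "a" => no
  Position 5: "b" => no
  Position 6: "a" => no
  Position 7: "b" => no
  Position 8: "a" => no
Total occurrences: 1

1


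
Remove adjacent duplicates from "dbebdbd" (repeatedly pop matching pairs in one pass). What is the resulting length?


Input: dbebdbd
Stack-based adjacent duplicate removal:
  Read 'd': push. Stack: d
  Read 'b': push. Stack: db
  Read 'e': push. Stack: dbe
  Read 'b': push. Stack: dbeb
  Read 'd': push. Stack: dbebd
  Read 'b': push. Stack: dbebdb
  Read 'd': push. Stack: dbebdbd
Final stack: "dbebdbd" (length 7)

7


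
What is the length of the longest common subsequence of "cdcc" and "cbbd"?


LCS of "cdcc" and "cbbd"
DP table:
           c    b    b    d
      0    0    0    0    0
  c   0    1    1    1    1
  d   0    1    1    1    2
  c   0    1    1    1    2
  c   0    1    1    1    2
LCS length = dp[4][4] = 2

2


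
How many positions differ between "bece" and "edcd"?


Comparing "bece" and "edcd" position by position:
  Position 0: 'b' vs 'e' => DIFFER
  Position 1: 'e' vs 'd' => DIFFER
  Position 2: 'c' vs 'c' => same
  Position 3: 'e' vs 'd' => DIFFER
Positions that differ: 3

3


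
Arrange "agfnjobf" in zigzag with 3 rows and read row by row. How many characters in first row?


Zigzag "agfnjobf" into 3 rows:
Placing characters:
  'a' => row 0
  'g' => row 1
  'f' => row 2
  'n' => row 1
  'j' => row 0
  'o' => row 1
  'b' => row 2
  'f' => row 1
Rows:
  Row 0: "aj"
  Row 1: "gnof"
  Row 2: "fb"
First row length: 2

2


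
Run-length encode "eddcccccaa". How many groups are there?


Input: eddcccccaa
Scanning for consecutive runs:
  Group 1: 'e' x 1 (positions 0-0)
  Group 2: 'd' x 2 (positions 1-2)
  Group 3: 'c' x 5 (positions 3-7)
  Group 4: 'a' x 2 (positions 8-9)
Total groups: 4

4


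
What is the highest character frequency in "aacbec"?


Input: aacbec
Character counts:
  'a': 2
  'b': 1
  'c': 2
  'e': 1
Maximum frequency: 2

2


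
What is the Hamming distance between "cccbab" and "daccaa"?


Comparing "cccbab" and "daccaa" position by position:
  Position 0: 'c' vs 'd' => differ
  Position 1: 'c' vs 'a' => differ
  Position 2: 'c' vs 'c' => same
  Position 3: 'b' vs 'c' => differ
  Position 4: 'a' vs 'a' => same
  Position 5: 'b' vs 'a' => differ
Total differences (Hamming distance): 4

4


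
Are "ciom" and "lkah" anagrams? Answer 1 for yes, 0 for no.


Strings: "ciom", "lkah"
Sorted first:  cimo
Sorted second: ahkl
Differ at position 0: 'c' vs 'a' => not anagrams

0


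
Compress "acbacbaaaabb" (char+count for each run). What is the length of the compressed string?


Input: acbacbaaaabb
Runs:
  'a' x 1 => "a1"
  'c' x 1 => "c1"
  'b' x 1 => "b1"
  'a' x 1 => "a1"
  'c' x 1 => "c1"
  'b' x 1 => "b1"
  'a' x 4 => "a4"
  'b' x 2 => "b2"
Compressed: "a1c1b1a1c1b1a4b2"
Compressed length: 16

16


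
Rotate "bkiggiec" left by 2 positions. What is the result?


Input: "bkiggiec", rotate left by 2
First 2 characters: "bk"
Remaining characters: "iggiec"
Concatenate remaining + first: "iggiec" + "bk" = "iggiecbk"

iggiecbk


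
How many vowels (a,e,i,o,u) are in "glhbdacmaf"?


Input: glhbdacmaf
Checking each character:
  'g' at position 0: consonant
  'l' at position 1: consonant
  'h' at position 2: consonant
  'b' at position 3: consonant
  'd' at position 4: consonant
  'a' at position 5: vowel (running total: 1)
  'c' at position 6: consonant
  'm' at position 7: consonant
  'a' at position 8: vowel (running total: 2)
  'f' at position 9: consonant
Total vowels: 2

2


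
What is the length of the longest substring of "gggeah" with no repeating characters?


Input: "gggeah"
Sliding window (track last position of each char):
  Position 0 ('g'): window [0,0] length 1 -- new best
  Position 1 ('g'): repeat (last at 0), move window start to 1
  Position 1 ('g'): window [1,1] length 1
  Position 2 ('g'): repeat (last at 1), move window start to 2
  Position 2 ('g'): window [2,2] length 1
  Position 3 ('e'): window [2,3] length 2 -- new best
  Position 4 ('a'): window [2,4] length 3 -- new best
  Position 5 ('h'): window [2,5] length 4 -- new best
Longest substring with no repeats: "geah" with length 4

4


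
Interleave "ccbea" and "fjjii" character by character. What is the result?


Interleaving "ccbea" and "fjjii":
  Position 0: 'c' from first, 'f' from second => "cf"
  Position 1: 'c' from first, 'j' from second => "cj"
  Position 2: 'b' from first, 'j' from second => "bj"
  Position 3: 'e' from first, 'i' from second => "ei"
  Position 4: 'a' from first, 'i' from second => "ai"
Result: cfcjbjeiai

cfcjbjeiai


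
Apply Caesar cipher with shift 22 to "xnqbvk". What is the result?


Caesar cipher: shift "xnqbvk" by 22
  'x' (pos 23) + 22 = pos 19 = 't'
  'n' (pos 13) + 22 = pos 9 = 'j'
  'q' (pos 16) + 22 = pos 12 = 'm'
  'b' (pos 1) + 22 = pos 23 = 'x'
  'v' (pos 21) + 22 = pos 17 = 'r'
  'k' (pos 10) + 22 = pos 6 = 'g'
Result: tjmxrg

tjmxrg


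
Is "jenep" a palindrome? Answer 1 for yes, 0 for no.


Input: jenep
Reversed: penej
  Compare pos 0 ('j') with pos 4 ('p'): MISMATCH
  Compare pos 1 ('e') with pos 3 ('e'): match
Result: not a palindrome

0


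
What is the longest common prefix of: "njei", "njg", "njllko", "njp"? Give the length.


Words: njei, njg, njllko, njp
  Position 0: all 'n' => match
  Position 1: all 'j' => match
  Position 2: ('e', 'g', 'l', 'p') => mismatch, stop
LCP = "nj" (length 2)

2


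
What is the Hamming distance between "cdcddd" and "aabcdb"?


Comparing "cdcddd" and "aabcdb" position by position:
  Position 0: 'c' vs 'a' => differ
  Position 1: 'd' vs 'a' => differ
  Position 2: 'c' vs 'b' => differ
  Position 3: 'd' vs 'c' => differ
  Position 4: 'd' vs 'd' => same
  Position 5: 'd' vs 'b' => differ
Total differences (Hamming distance): 5

5


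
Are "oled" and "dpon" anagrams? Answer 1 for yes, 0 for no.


Strings: "oled", "dpon"
Sorted first:  delo
Sorted second: dnop
Differ at position 1: 'e' vs 'n' => not anagrams

0


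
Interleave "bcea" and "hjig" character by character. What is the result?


Interleaving "bcea" and "hjig":
  Position 0: 'b' from first, 'h' from second => "bh"
  Position 1: 'c' from first, 'j' from second => "cj"
  Position 2: 'e' from first, 'i' from second => "ei"
  Position 3: 'a' from first, 'g' from second => "ag"
Result: bhcjeiag

bhcjeiag


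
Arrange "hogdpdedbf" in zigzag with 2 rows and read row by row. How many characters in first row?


Zigzag "hogdpdedbf" into 2 rows:
Placing characters:
  'h' => row 0
  'o' => row 1
  'g' => row 0
  'd' => row 1
  'p' => row 0
  'd' => row 1
  'e' => row 0
  'd' => row 1
  'b' => row 0
  'f' => row 1
Rows:
  Row 0: "hgpeb"
  Row 1: "odddf"
First row length: 5

5


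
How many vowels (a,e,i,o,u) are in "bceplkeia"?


Input: bceplkeia
Checking each character:
  'b' at position 0: consonant
  'c' at position 1: consonant
  'e' at position 2: vowel (running total: 1)
  'p' at position 3: consonant
  'l' at position 4: consonant
  'k' at position 5: consonant
  'e' at position 6: vowel (running total: 2)
  'i' at position 7: vowel (running total: 3)
  'a' at position 8: vowel (running total: 4)
Total vowels: 4

4


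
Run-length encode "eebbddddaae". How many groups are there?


Input: eebbddddaae
Scanning for consecutive runs:
  Group 1: 'e' x 2 (positions 0-1)
  Group 2: 'b' x 2 (positions 2-3)
  Group 3: 'd' x 4 (positions 4-7)
  Group 4: 'a' x 2 (positions 8-9)
  Group 5: 'e' x 1 (positions 10-10)
Total groups: 5

5


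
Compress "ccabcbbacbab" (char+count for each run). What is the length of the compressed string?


Input: ccabcbbacbab
Runs:
  'c' x 2 => "c2"
  'a' x 1 => "a1"
  'b' x 1 => "b1"
  'c' x 1 => "c1"
  'b' x 2 => "b2"
  'a' x 1 => "a1"
  'c' x 1 => "c1"
  'b' x 1 => "b1"
  'a' x 1 => "a1"
  'b' x 1 => "b1"
Compressed: "c2a1b1c1b2a1c1b1a1b1"
Compressed length: 20

20


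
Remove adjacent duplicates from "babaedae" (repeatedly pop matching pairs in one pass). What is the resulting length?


Input: babaedae
Stack-based adjacent duplicate removal:
  Read 'b': push. Stack: b
  Read 'a': push. Stack: ba
  Read 'b': push. Stack: bab
  Read 'a': push. Stack: baba
  Read 'e': push. Stack: babae
  Read 'd': push. Stack: babaed
  Read 'a': push. Stack: babaeda
  Read 'e': push. Stack: babaedae
Final stack: "babaedae" (length 8)

8


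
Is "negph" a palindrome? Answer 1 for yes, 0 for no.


Input: negph
Reversed: hpgen
  Compare pos 0 ('n') with pos 4 ('h'): MISMATCH
  Compare pos 1 ('e') with pos 3 ('p'): MISMATCH
Result: not a palindrome

0


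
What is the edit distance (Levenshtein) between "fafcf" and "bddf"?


Computing edit distance: "fafcf" -> "bddf"
DP table:
           b    d    d    f
      0    1    2    3    4
  f   1    1    2    3    3
  a   2    2    2    3    4
  f   3    3    3    3    3
  c   4    4    4    4    4
  f   5    5    5    5    4
Edit distance = dp[5][4] = 4

4


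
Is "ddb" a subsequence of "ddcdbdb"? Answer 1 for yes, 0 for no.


Check if "ddb" is a subsequence of "ddcdbdb"
Greedy scan:
  Position 0 ('d'): matches sub[0] = 'd'
  Position 1 ('d'): matches sub[1] = 'd'
  Position 2 ('c'): no match needed
  Position 3 ('d'): no match needed
  Position 4 ('b'): matches sub[2] = 'b'
  Position 5 ('d'): no match needed
  Position 6 ('b'): no match needed
All 3 characters matched => is a subsequence

1


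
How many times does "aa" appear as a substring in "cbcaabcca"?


Searching for "aa" in "cbcaabcca"
Scanning each position:
  Position 0: "cb" => no
  Position 1: "bc" => no
  Position 2: "ca" => no
  Position 3: "aa" => MATCH
  Position 4: "ab" => no
  Position 5: "bc" => no
  Position 6: "cc" => no
  Position 7: "ca" => no
Total occurrences: 1

1


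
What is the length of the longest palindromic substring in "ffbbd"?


Input: "ffbbd"
Checking substrings for palindromes:
  [0:2] "ff" (len 2) => palindrome
  [2:4] "bb" (len 2) => palindrome
Longest palindromic substring: "ff" with length 2

2


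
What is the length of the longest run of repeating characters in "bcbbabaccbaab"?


Input: "bcbbabaccbaab"
Scanning for longest run:
  Position 1 ('c'): new char, reset run to 1
  Position 2 ('b'): new char, reset run to 1
  Position 3 ('b'): continues run of 'b', length=2
  Position 4 ('a'): new char, reset run to 1
  Position 5 ('b'): new char, reset run to 1
  Position 6 ('a'): new char, reset run to 1
  Position 7 ('c'): new char, reset run to 1
  Position 8 ('c'): continues run of 'c', length=2
  Position 9 ('b'): new char, reset run to 1
  Position 10 ('a'): new char, reset run to 1
  Position 11 ('a'): continues run of 'a', length=2
  Position 12 ('b'): new char, reset run to 1
Longest run: 'b' with length 2

2


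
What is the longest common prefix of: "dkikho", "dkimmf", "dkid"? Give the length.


Words: dkikho, dkimmf, dkid
  Position 0: all 'd' => match
  Position 1: all 'k' => match
  Position 2: all 'i' => match
  Position 3: ('k', 'm', 'd') => mismatch, stop
LCP = "dki" (length 3)

3


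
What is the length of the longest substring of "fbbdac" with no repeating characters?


Input: "fbbdac"
Sliding window (track last position of each char):
  Position 0 ('f'): window [0,0] length 1 -- new best
  Position 1 ('b'): window [0,1] length 2 -- new best
  Position 2 ('b'): repeat (last at 1), move window start to 2
  Position 2 ('b'): window [2,2] length 1
  Position 3 ('d'): window [2,3] length 2
  Position 4 ('a'): window [2,4] length 3 -- new best
  Position 5 ('c'): window [2,5] length 4 -- new best
Longest substring with no repeats: "bdac" with length 4

4


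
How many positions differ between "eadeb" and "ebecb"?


Comparing "eadeb" and "ebecb" position by position:
  Position 0: 'e' vs 'e' => same
  Position 1: 'a' vs 'b' => DIFFER
  Position 2: 'd' vs 'e' => DIFFER
  Position 3: 'e' vs 'c' => DIFFER
  Position 4: 'b' vs 'b' => same
Positions that differ: 3

3


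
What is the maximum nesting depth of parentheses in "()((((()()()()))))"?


Input: "()((((()()()()))))"
Tracking depth:
  Position 0 '(': depth becomes 1
  Position 1 ')': depth becomes 0
  Position 2 '(': depth becomes 1
  Position 3 '(': depth becomes 2
  Position 4 '(': depth becomes 3
  Position 5 '(': depth becomes 4
  Position 6 '(': depth becomes 5
  Position 7 ')': depth becomes 4
  Position 8 '(': depth becomes 5
  Position 9 ')': depth becomes 4
  Position 10 '(': depth becomes 5
  Position 11 ')': depth becomes 4
  Position 12 '(': depth becomes 5
  Position 13 ')': depth becomes 4
  Position 14 ')': depth becomes 3
  Position 15 ')': depth becomes 2
  Position 16 ')': depth becomes 1
  Position 17 ')': depth becomes 0
Maximum depth reached: 5

5


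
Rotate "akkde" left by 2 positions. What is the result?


Input: "akkde", rotate left by 2
First 2 characters: "ak"
Remaining characters: "kde"
Concatenate remaining + first: "kde" + "ak" = "kdeak"

kdeak


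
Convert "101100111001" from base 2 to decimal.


Input: "101100111001" in base 2
Positional expansion:
  Digit '1' (value 1) x 2^11 = 2048
  Digit '0' (value 0) x 2^10 = 0
  Digit '1' (value 1) x 2^9 = 512
  Digit '1' (value 1) x 2^8 = 256
  Digit '0' (value 0) x 2^7 = 0
  Digit '0' (value 0) x 2^6 = 0
  Digit '1' (value 1) x 2^5 = 32
  Digit '1' (value 1) x 2^4 = 16
  Digit '1' (value 1) x 2^3 = 8
  Digit '0' (value 0) x 2^2 = 0
  Digit '0' (value 0) x 2^1 = 0
  Digit '1' (value 1) x 2^0 = 1
Sum = 2873

2873


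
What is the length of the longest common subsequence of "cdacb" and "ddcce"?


LCS of "cdacb" and "ddcce"
DP table:
           d    d    c    c    e
      0    0    0    0    0    0
  c   0    0    0    1    1    1
  d   0    1    1    1    1    1
  a   0    1    1    1    1    1
  c   0    1    1    2    2    2
  b   0    1    1    2    2    2
LCS length = dp[5][5] = 2

2


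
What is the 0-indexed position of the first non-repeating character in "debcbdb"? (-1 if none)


Input: debcbdb
Character frequencies:
  'b': 3
  'c': 1
  'd': 2
  'e': 1
Scanning left to right for freq == 1:
  Position 0 ('d'): freq=2, skip
  Position 1 ('e'): unique! => answer = 1

1


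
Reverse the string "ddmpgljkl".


Input: ddmpgljkl
Reading characters right to left:
  Position 8: 'l'
  Position 7: 'k'
  Position 6: 'j'
  Position 5: 'l'
  Position 4: 'g'
  Position 3: 'p'
  Position 2: 'm'
  Position 1: 'd'
  Position 0: 'd'
Reversed: lkjlgpmdd

lkjlgpmdd


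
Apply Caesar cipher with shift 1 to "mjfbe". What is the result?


Caesar cipher: shift "mjfbe" by 1
  'm' (pos 12) + 1 = pos 13 = 'n'
  'j' (pos 9) + 1 = pos 10 = 'k'
  'f' (pos 5) + 1 = pos 6 = 'g'
  'b' (pos 1) + 1 = pos 2 = 'c'
  'e' (pos 4) + 1 = pos 5 = 'f'
Result: nkgcf

nkgcf


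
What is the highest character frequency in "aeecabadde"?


Input: aeecabadde
Character counts:
  'a': 3
  'b': 1
  'c': 1
  'd': 2
  'e': 3
Maximum frequency: 3

3


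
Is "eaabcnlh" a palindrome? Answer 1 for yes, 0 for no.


Input: eaabcnlh
Reversed: hlncbaae
  Compare pos 0 ('e') with pos 7 ('h'): MISMATCH
  Compare pos 1 ('a') with pos 6 ('l'): MISMATCH
  Compare pos 2 ('a') with pos 5 ('n'): MISMATCH
  Compare pos 3 ('b') with pos 4 ('c'): MISMATCH
Result: not a palindrome

0


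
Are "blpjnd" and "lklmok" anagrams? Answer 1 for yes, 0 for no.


Strings: "blpjnd", "lklmok"
Sorted first:  bdjlnp
Sorted second: kkllmo
Differ at position 0: 'b' vs 'k' => not anagrams

0


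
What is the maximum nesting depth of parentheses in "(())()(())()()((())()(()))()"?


Input: "(())()(())()()((())()(()))()"
Tracking depth:
  Position 0 '(': depth becomes 1
  Position 1 '(': depth becomes 2
  Position 2 ')': depth becomes 1
  Position 3 ')': depth becomes 0
  Position 4 '(': depth becomes 1
  Position 5 ')': depth becomes 0
  Position 6 '(': depth becomes 1
  Position 7 '(': depth becomes 2
  Position 8 ')': depth becomes 1
  Position 9 ')': depth becomes 0
  Position 10 '(': depth becomes 1
  Position 11 ')': depth becomes 0
  Position 12 '(': depth becomes 1
  Position 13 ')': depth becomes 0
  Position 14 '(': depth becomes 1
  Position 15 '(': depth becomes 2
  Position 16 '(': depth becomes 3
  Position 17 ')': depth becomes 2
  Position 18 ')': depth becomes 1
  Position 19 '(': depth becomes 2
  Position 20 ')': depth becomes 1
  Position 21 '(': depth becomes 2
  Position 22 '(': depth becomes 3
  Position 23 ')': depth becomes 2
  Position 24 ')': depth becomes 1
  Position 25 ')': depth becomes 0
  Position 26 '(': depth becomes 1
  Position 27 ')': depth becomes 0
Maximum depth reached: 3

3


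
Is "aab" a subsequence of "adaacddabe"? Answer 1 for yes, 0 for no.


Check if "aab" is a subsequence of "adaacddabe"
Greedy scan:
  Position 0 ('a'): matches sub[0] = 'a'
  Position 1 ('d'): no match needed
  Position 2 ('a'): matches sub[1] = 'a'
  Position 3 ('a'): no match needed
  Position 4 ('c'): no match needed
  Position 5 ('d'): no match needed
  Position 6 ('d'): no match needed
  Position 7 ('a'): no match needed
  Position 8 ('b'): matches sub[2] = 'b'
  Position 9 ('e'): no match needed
All 3 characters matched => is a subsequence

1


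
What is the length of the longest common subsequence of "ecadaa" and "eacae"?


LCS of "ecadaa" and "eacae"
DP table:
           e    a    c    a    e
      0    0    0    0    0    0
  e   0    1    1    1    1    1
  c   0    1    1    2    2    2
  a   0    1    2    2    3    3
  d   0    1    2    2    3    3
  a   0    1    2    2    3    3
  a   0    1    2    2    3    3
LCS length = dp[6][5] = 3

3


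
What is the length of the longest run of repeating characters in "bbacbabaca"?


Input: "bbacbabaca"
Scanning for longest run:
  Position 1 ('b'): continues run of 'b', length=2
  Position 2 ('a'): new char, reset run to 1
  Position 3 ('c'): new char, reset run to 1
  Position 4 ('b'): new char, reset run to 1
  Position 5 ('a'): new char, reset run to 1
  Position 6 ('b'): new char, reset run to 1
  Position 7 ('a'): new char, reset run to 1
  Position 8 ('c'): new char, reset run to 1
  Position 9 ('a'): new char, reset run to 1
Longest run: 'b' with length 2

2


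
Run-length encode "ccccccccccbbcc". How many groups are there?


Input: ccccccccccbbcc
Scanning for consecutive runs:
  Group 1: 'c' x 10 (positions 0-9)
  Group 2: 'b' x 2 (positions 10-11)
  Group 3: 'c' x 2 (positions 12-13)
Total groups: 3

3


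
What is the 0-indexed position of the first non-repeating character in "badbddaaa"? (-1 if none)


Input: badbddaaa
Character frequencies:
  'a': 4
  'b': 2
  'd': 3
Scanning left to right for freq == 1:
  Position 0 ('b'): freq=2, skip
  Position 1 ('a'): freq=4, skip
  Position 2 ('d'): freq=3, skip
  Position 3 ('b'): freq=2, skip
  Position 4 ('d'): freq=3, skip
  Position 5 ('d'): freq=3, skip
  Position 6 ('a'): freq=4, skip
  Position 7 ('a'): freq=4, skip
  Position 8 ('a'): freq=4, skip
  No unique character found => answer = -1

-1


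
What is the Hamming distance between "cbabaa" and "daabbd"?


Comparing "cbabaa" and "daabbd" position by position:
  Position 0: 'c' vs 'd' => differ
  Position 1: 'b' vs 'a' => differ
  Position 2: 'a' vs 'a' => same
  Position 3: 'b' vs 'b' => same
  Position 4: 'a' vs 'b' => differ
  Position 5: 'a' vs 'd' => differ
Total differences (Hamming distance): 4

4


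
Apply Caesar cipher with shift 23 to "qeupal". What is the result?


Caesar cipher: shift "qeupal" by 23
  'q' (pos 16) + 23 = pos 13 = 'n'
  'e' (pos 4) + 23 = pos 1 = 'b'
  'u' (pos 20) + 23 = pos 17 = 'r'
  'p' (pos 15) + 23 = pos 12 = 'm'
  'a' (pos 0) + 23 = pos 23 = 'x'
  'l' (pos 11) + 23 = pos 8 = 'i'
Result: nbrmxi

nbrmxi


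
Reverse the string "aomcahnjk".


Input: aomcahnjk
Reading characters right to left:
  Position 8: 'k'
  Position 7: 'j'
  Position 6: 'n'
  Position 5: 'h'
  Position 4: 'a'
  Position 3: 'c'
  Position 2: 'm'
  Position 1: 'o'
  Position 0: 'a'
Reversed: kjnhacmoa

kjnhacmoa


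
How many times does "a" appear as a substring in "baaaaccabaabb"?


Searching for "a" in "baaaaccabaabb"
Scanning each position:
  Position 0: "b" => no
  Position 1: "a" => MATCH
  Position 2: "a" => MATCH
  Position 3: "a" => MATCH
  Position 4: "a" => MATCH
  Position 5: "c" => no
  Position 6: "c" => no
  Position 7: "a" => MATCH
  Position 8: "b" => no
  Position 9: "a" => MATCH
  Position 10: "a" => MATCH
  Position 11: "b" => no
  Position 12: "b" => no
Total occurrences: 7

7
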